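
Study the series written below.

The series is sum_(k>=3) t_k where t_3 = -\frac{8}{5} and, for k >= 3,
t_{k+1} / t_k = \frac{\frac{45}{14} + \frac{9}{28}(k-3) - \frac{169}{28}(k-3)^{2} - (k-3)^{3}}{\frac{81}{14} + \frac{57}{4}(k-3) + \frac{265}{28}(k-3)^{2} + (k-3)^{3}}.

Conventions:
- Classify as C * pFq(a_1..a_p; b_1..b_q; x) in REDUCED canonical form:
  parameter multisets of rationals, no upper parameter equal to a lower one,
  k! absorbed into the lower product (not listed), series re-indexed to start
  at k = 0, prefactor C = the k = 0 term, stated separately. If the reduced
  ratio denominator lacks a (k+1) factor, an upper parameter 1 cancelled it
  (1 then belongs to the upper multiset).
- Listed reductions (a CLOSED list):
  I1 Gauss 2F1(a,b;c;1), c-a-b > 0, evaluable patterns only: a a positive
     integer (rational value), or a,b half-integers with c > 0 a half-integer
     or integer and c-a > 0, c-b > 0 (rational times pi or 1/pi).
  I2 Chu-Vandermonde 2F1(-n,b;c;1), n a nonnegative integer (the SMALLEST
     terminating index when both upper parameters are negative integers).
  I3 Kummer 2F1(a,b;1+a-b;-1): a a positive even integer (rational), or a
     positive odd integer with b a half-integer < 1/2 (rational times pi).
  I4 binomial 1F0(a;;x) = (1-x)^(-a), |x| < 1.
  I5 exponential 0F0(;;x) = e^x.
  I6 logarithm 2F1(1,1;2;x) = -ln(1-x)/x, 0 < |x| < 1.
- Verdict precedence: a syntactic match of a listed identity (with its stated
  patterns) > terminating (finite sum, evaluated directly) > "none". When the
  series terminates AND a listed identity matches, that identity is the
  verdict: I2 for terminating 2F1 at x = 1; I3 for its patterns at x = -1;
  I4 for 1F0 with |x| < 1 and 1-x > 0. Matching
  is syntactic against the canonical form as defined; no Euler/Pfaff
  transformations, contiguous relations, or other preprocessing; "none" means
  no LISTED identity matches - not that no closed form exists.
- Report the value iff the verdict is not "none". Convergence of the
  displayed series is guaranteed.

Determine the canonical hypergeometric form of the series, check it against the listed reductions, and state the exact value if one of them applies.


The series (x = -1) is 2F1: upper {-\frac{5}{7}, 6}, lower {\frac{54}{7}}, prefactor -\frac{8}{5}. Verdict at x = -1: the Kummer evaluation I3 matches (x = -1; c = \frac{54}{7} equals 1+a-b for upper {-\frac{5}{7}, 6}: listed pattern). Exact value: -\frac{4136}{1715}.

Structural cue: x = -1 and the parameter 3/4 appears in both the upper and lower lists and cancels.
Ratio: r(k) = -1 * (k-\frac{5}{7}) (k+6) / [(k+\frac{54}{7}) (k+1)] - poly over poly, x = -1 from leading terms; C = -\frac{8}{5} at k = 0.


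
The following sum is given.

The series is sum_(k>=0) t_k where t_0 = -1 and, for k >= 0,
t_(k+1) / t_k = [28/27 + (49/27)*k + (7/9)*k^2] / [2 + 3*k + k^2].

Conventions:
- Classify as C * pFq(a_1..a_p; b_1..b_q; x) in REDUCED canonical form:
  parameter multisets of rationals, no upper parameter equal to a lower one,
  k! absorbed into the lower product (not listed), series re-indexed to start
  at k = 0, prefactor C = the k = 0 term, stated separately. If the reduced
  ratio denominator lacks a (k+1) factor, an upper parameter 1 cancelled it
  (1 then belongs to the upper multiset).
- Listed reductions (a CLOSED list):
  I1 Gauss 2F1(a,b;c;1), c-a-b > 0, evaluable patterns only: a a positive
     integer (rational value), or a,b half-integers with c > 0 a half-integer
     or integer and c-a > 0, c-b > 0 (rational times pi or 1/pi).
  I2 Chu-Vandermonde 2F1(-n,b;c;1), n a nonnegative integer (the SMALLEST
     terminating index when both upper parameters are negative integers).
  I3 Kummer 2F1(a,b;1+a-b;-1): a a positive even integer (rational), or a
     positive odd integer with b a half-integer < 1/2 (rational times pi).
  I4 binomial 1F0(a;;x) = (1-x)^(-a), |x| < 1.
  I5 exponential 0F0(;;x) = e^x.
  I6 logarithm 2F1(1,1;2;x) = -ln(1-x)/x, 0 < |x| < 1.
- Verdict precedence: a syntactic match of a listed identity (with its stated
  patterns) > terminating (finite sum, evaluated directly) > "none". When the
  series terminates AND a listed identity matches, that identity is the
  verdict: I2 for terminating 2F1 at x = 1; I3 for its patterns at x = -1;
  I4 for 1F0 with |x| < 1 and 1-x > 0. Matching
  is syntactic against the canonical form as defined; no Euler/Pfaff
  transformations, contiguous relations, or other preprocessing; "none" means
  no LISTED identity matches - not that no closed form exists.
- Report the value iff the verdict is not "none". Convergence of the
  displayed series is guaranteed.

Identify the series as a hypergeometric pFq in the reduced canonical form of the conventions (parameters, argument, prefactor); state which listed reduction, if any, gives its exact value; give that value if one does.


The series (x = 7/9) is 2F1: upper {1, 4/3}, lower {2}, prefactor -1. Verdict: none. A 2F1 with upper {1, 4/3} fits none of I1-I6 at x = 7/9; the sum runs forever.

First insight: from the first term -1: the expanded ratio factors over Q; C = -1, roots give parameters.
Adjacent-term ratio: r(k) = (7/9) * (k+1) (k+4/3) / [(k+2) (k+1)] - rational; roots negated = parameters, x = (7/9), C = -1.


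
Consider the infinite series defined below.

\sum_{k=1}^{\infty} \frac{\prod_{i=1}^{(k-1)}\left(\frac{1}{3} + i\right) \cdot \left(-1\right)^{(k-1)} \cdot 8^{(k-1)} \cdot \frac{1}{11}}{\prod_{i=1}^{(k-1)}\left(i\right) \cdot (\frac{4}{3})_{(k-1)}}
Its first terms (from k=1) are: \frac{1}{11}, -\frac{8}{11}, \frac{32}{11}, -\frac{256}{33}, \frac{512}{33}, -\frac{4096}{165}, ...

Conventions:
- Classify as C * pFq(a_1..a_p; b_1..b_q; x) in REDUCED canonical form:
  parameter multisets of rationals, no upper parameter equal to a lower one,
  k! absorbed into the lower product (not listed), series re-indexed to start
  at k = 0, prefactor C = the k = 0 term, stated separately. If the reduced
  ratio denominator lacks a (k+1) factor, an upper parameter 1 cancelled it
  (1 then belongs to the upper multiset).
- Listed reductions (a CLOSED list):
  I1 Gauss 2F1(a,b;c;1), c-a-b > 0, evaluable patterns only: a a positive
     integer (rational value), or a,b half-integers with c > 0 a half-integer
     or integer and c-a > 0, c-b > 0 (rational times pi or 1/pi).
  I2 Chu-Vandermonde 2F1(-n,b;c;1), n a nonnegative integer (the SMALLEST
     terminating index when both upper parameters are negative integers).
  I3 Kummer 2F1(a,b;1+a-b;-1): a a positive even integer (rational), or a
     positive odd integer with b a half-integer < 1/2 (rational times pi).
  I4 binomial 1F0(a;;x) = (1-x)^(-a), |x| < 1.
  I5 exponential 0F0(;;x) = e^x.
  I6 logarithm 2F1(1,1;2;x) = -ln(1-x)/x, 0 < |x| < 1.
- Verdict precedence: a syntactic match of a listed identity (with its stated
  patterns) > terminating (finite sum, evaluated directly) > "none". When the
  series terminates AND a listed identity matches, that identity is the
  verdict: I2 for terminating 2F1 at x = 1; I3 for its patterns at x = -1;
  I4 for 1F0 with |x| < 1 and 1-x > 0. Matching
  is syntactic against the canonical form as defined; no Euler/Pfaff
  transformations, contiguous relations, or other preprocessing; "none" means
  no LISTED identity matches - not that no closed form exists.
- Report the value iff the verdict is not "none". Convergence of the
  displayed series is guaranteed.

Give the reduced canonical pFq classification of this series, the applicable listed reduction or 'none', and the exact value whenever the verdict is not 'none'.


Prefactor \frac{1}{11}, argument -8: 0F0 with upper {-} over lower {-}. Verdict at x = -8: the exponential series (I5) matches (the 0F0 exponential series at x = -8). Hence: \frac{1}{11} \cdot e^{-8}.

Key step: from the first term \frac{1}{11}: the parameter 4/3 appears in both the upper and lower lists and cancels.
Step ratio: r(k) = -8 * 1 / [(k+1)] - poly over poly, x = -8 from leading terms; C = \frac{1}{11} at k = 0.


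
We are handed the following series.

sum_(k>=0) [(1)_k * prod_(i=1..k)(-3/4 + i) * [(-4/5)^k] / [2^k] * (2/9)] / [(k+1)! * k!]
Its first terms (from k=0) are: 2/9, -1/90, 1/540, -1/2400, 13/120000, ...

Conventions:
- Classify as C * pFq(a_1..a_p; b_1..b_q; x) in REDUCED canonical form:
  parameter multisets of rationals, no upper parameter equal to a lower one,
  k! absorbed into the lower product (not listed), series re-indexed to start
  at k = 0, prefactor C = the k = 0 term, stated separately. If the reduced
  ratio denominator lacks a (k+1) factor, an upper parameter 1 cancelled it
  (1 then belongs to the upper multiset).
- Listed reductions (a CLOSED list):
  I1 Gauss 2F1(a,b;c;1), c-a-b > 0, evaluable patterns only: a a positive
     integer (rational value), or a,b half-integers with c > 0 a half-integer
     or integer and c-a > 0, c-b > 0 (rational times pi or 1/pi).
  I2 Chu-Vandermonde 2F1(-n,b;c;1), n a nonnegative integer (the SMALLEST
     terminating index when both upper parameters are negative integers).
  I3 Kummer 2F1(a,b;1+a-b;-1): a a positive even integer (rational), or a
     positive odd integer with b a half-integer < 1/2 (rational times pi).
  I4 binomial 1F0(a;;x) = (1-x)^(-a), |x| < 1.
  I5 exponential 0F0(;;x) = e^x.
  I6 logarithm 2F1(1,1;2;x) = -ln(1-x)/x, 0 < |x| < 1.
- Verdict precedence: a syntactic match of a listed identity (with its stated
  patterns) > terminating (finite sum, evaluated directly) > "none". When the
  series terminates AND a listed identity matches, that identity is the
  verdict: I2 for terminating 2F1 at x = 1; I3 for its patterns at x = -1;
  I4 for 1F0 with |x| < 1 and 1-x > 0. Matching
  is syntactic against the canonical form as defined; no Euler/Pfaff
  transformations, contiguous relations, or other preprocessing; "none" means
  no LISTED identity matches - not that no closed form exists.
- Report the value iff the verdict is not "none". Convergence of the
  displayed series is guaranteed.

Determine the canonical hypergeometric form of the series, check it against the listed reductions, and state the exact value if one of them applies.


This is 2/9 * 2F1(1/4, 1; 2; -2/5) in reduced canonical form. Verdict: none - this 2F1 at x = -2/5 matches no listed pattern, and upper {1/4, 1} holds no stopper.

The tell: with t_0 = 2/9, the two k-th powers (C = 2/9, x = -2/5) combine into one argument.
Term ratio: r(k) = (-2/5) * (k+1/4) (k+1) / [(k+2) (k+1)] - rational in k. x = (-2/5); t_0 = 2/9; negate the roots.


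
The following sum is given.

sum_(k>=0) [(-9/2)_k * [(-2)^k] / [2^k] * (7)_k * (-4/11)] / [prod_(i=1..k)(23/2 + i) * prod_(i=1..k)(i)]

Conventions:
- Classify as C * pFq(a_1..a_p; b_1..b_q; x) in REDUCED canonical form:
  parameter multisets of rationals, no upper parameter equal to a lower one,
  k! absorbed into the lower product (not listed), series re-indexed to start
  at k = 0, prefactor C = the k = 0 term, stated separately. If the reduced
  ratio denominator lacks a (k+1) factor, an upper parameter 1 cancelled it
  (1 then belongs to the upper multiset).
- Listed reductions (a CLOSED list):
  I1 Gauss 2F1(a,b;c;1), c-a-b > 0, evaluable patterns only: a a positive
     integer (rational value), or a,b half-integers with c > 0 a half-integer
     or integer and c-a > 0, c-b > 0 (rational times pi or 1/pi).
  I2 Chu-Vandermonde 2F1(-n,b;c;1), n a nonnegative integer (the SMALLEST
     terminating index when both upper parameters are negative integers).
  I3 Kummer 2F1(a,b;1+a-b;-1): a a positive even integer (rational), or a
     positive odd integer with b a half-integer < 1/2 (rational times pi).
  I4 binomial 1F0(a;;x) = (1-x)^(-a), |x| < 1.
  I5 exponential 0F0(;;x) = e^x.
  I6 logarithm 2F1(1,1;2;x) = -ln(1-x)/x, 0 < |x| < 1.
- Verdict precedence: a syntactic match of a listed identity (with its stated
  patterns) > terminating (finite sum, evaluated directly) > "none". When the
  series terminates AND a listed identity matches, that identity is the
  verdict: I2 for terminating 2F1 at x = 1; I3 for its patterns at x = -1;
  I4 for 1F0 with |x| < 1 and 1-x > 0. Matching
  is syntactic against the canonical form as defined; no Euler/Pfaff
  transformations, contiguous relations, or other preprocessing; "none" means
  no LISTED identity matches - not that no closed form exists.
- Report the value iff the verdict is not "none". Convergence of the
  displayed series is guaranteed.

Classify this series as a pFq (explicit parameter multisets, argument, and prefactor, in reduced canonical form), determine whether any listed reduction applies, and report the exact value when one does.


At argument -1: a 2F1 with upper {-9/2, 7}, lower {25/2}, scaled by C = -4/11. Verdict: the Kummer evaluation I3 fires (x = -1; c = 25/2 equals 1+a-b for upper {-9/2, 7}: listed pattern). Exact value: (-30421755/33554432) * pi.

Key step: from the first term -4/11: the two k-th powers (C = -4/11, x = -1) combine into one argument.
Adjacent-term ratio: r(k) = (-1) * (k-9/2) (k+7) / [(k+25/2) (k+1)] - poly over poly, x = (-1) from leading terms; C = -4/11 at k = 0.


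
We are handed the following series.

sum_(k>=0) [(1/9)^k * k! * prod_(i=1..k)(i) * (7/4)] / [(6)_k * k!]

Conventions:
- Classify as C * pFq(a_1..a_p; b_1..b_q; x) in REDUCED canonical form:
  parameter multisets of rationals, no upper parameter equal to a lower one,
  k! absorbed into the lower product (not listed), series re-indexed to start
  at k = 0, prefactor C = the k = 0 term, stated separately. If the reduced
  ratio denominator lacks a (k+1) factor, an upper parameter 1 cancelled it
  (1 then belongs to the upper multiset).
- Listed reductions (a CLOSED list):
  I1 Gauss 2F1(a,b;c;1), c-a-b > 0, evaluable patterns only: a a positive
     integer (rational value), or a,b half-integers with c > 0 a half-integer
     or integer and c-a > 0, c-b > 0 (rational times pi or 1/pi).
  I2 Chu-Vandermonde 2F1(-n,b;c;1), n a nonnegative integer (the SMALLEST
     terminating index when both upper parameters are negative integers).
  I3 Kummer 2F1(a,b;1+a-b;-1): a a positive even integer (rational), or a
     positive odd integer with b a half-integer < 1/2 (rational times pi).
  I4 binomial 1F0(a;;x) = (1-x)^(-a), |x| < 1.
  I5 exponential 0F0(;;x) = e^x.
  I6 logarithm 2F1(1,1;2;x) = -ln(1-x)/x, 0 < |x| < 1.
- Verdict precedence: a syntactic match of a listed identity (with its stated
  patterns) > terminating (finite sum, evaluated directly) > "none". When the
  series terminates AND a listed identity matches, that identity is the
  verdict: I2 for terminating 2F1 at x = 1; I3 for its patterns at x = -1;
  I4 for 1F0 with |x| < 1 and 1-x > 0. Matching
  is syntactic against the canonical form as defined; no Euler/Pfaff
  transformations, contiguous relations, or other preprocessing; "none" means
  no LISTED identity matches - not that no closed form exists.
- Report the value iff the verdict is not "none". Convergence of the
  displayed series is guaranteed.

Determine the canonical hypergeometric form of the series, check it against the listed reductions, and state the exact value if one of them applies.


Reduced: x = 1/9, 2F1, upper = {1, 1}, lower = {6}, C = 7/4. Verdict: none here - no I1-I6 shape fits x = 1/9 with lower {6}.

Structural cue: t_0 = 7/4 here, and the running product (C = 7/4) telescopes to a rising factorial.
Consecutive-term ratio: r(k) = (1/9) * (k+1) (k+1) / [(k+6) (k+1)] - rational in k, leading ratio (1/9); with t_0 = 7/4, classification follows.


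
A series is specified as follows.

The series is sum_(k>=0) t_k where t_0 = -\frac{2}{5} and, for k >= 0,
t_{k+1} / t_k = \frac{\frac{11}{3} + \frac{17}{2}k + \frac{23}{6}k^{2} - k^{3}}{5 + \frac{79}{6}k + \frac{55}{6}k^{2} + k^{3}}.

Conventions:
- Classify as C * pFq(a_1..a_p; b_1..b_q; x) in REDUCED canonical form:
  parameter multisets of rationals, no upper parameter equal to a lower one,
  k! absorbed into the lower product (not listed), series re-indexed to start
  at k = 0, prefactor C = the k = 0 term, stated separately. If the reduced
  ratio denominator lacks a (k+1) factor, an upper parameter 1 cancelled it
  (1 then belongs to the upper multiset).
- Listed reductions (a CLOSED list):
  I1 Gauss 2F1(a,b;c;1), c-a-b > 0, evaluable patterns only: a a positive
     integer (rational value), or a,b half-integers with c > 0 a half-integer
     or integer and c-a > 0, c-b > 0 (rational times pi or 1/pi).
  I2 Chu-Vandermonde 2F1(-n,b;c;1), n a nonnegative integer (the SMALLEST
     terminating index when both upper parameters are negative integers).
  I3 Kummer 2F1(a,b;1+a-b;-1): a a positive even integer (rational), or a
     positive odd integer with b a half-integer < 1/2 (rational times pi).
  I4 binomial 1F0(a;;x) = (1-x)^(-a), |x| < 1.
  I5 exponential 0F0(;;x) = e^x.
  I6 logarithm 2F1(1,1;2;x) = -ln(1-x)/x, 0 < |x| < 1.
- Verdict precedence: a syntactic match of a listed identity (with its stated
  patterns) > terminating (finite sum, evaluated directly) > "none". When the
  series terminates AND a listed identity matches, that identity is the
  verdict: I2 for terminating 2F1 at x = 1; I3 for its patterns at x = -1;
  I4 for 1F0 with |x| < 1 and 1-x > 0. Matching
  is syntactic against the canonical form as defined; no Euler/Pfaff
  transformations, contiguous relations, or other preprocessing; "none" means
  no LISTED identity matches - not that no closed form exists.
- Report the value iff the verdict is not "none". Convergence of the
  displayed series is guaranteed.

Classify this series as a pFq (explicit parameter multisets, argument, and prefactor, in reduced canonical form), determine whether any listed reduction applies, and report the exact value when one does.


The series (x = -1) is 2F1: upper {-\frac{11}{2}, 1}, lower {\frac{15}{2}}, prefactor -\frac{2}{5}. Verdict (x = -1): Kummer's theorem (I3) applies (x = -1; c = \frac{15}{2} equals 1+a-b for upper {-\frac{11}{2}, 1}: listed pattern). Exact value: \left(-\frac{3003}{10240}\right) \cdot \pi.

Key step: with t_0 = -\frac{2}{5}, cancel k + 2/3 from the displayed ratio first; then C = -2/5, x = -1.
Term ratio: r(k) = -1 * (k-\frac{11}{2}) (k+1) / [(k+\frac{15}{2}) (k+1)] - rational; roots negated = parameters, x = -1, C = -\frac{2}{5}.


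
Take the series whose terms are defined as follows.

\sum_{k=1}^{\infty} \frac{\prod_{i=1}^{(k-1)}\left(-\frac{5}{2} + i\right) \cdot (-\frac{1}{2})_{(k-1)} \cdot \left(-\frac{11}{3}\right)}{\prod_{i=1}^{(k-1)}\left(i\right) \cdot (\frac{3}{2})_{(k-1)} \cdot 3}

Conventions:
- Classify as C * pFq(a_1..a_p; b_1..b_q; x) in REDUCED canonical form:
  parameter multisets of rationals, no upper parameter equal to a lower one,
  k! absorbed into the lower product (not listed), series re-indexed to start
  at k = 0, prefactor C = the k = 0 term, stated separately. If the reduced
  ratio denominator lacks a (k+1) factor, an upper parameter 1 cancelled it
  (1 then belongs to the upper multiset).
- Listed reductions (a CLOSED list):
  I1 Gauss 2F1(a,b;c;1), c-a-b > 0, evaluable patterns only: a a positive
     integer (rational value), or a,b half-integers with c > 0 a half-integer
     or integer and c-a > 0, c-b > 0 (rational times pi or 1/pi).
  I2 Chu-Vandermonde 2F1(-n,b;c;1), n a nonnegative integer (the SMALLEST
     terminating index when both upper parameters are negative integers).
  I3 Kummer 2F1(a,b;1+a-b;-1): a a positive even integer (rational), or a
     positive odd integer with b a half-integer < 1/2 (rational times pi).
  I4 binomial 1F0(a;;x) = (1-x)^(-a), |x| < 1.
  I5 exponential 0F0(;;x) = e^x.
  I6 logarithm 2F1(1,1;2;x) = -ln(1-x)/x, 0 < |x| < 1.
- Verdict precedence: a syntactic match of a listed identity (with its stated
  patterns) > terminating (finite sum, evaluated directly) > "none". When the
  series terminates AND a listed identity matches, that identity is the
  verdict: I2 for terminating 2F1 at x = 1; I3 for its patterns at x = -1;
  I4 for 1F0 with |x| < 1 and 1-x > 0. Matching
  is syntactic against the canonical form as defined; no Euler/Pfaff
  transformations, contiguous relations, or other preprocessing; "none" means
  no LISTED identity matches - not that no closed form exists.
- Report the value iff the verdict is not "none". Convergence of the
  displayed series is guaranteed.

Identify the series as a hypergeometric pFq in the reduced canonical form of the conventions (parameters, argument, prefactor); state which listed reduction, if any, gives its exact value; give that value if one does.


First insight: t_0 = -\frac{11}{9} here, and the constant factors (C = -11/9, x = 1) combine into one prefactor.
Ratio: r(k) = 1 * (k-\frac{3}{2}) (k-\frac{1}{2}) / [(k+\frac{3}{2}) (k+1)] - rational in k, leading ratio 1; with t_0 = -\frac{11}{9}, classification follows.

Reduced: x = 1, 2F1, upper = {-\frac{3}{2}, -\frac{1}{2}}, lower = {\frac{3}{2}}, C = -\frac{11}{9}. Verdict (x = 1): the half-integer Gauss pattern (I1) applies (x = 1; upper {-\frac{3}{2}, -\frac{1}{2}} half-integers, c = \frac{3}{2} in the evaluable pattern). Its exact value is \left(-\frac{55}{96}\right) \cdot \pi.


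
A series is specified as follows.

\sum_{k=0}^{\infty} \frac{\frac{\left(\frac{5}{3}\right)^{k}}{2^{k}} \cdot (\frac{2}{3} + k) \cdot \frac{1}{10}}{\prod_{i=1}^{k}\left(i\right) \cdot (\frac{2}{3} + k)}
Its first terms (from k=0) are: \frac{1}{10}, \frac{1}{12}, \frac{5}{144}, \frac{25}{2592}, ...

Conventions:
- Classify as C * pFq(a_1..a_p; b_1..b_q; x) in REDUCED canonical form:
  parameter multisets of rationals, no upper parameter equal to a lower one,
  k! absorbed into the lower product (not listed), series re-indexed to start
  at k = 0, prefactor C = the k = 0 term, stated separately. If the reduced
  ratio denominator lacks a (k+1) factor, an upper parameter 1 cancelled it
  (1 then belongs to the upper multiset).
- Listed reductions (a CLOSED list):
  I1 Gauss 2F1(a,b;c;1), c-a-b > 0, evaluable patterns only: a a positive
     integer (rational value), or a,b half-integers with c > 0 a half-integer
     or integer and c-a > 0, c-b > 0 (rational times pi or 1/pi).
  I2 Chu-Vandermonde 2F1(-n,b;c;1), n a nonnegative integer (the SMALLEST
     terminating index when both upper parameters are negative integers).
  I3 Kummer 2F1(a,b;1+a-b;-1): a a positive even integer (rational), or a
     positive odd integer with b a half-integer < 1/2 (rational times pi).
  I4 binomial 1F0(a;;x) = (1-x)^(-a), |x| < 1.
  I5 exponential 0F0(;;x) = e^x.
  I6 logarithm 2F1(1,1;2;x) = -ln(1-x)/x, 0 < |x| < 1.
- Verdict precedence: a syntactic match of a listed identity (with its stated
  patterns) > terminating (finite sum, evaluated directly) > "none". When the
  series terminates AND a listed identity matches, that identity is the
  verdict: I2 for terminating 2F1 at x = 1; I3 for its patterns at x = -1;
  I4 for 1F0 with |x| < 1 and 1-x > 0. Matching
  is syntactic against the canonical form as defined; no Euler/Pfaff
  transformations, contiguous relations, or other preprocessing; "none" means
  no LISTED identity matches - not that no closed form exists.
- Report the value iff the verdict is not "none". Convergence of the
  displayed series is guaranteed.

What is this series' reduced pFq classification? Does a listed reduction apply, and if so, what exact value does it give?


With C = \frac{1}{10}: the canonical form is 0F0(-; -; \frac{5}{6}). Verdict at x = \frac{5}{6}: exponential (I5) matches (the 0F0 exponential series at x = \frac{5}{6}). Value: \frac{1}{10} \cdot e^{\frac{5}{6}}.

First insight: with t_0 = \frac{1}{10}, the product of the first k integers (prefactor 1/10) is k!.
Consecutive-term ratio: r(k) = \frac{5}{6} * 1 / [(k+1)] - rational in k. x = \frac{5}{6}; t_0 = \frac{1}{10}; negate the roots.


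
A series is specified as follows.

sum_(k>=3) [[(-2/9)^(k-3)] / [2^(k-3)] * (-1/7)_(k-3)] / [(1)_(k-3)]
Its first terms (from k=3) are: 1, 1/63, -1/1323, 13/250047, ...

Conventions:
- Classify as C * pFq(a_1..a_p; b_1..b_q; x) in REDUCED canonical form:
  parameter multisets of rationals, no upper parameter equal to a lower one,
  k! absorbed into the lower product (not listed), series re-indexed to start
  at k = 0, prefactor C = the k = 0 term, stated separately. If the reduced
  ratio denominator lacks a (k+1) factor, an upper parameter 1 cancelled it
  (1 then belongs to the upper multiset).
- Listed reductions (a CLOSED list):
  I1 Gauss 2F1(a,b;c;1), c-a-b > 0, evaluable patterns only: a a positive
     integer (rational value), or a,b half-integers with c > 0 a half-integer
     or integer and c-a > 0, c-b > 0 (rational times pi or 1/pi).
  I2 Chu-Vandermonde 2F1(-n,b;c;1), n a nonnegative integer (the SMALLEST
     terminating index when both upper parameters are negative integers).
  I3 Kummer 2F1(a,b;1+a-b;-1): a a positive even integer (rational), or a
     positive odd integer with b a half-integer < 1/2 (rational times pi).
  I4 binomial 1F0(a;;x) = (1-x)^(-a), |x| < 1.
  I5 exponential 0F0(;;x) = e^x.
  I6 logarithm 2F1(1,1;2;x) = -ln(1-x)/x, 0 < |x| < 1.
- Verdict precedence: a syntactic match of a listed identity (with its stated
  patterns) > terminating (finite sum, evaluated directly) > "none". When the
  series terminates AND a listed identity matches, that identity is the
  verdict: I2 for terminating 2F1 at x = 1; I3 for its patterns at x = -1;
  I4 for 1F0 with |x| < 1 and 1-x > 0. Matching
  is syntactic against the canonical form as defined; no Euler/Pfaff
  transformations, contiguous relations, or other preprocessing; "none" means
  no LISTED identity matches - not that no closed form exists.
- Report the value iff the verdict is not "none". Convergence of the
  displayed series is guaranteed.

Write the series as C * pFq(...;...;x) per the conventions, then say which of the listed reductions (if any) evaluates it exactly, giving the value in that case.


Key observation: with t_0 = 1, (1)_k (C = 1) is k! itself.
Term ratio: r(k) = (-1/9) * (k-1/7) / [(k+1)] - poly over poly, x = (-1/9) from leading terms; C = 1 at k = 0.

At argument -1/9: a 1F0 with upper {-1/7}, lower {-}, scaled by C = 1. Verdict: the I4 binomial reduction matches (the 1F0 binomial series: exponent 1/7, x = -1/9). Value: (10/9)^(1/7).


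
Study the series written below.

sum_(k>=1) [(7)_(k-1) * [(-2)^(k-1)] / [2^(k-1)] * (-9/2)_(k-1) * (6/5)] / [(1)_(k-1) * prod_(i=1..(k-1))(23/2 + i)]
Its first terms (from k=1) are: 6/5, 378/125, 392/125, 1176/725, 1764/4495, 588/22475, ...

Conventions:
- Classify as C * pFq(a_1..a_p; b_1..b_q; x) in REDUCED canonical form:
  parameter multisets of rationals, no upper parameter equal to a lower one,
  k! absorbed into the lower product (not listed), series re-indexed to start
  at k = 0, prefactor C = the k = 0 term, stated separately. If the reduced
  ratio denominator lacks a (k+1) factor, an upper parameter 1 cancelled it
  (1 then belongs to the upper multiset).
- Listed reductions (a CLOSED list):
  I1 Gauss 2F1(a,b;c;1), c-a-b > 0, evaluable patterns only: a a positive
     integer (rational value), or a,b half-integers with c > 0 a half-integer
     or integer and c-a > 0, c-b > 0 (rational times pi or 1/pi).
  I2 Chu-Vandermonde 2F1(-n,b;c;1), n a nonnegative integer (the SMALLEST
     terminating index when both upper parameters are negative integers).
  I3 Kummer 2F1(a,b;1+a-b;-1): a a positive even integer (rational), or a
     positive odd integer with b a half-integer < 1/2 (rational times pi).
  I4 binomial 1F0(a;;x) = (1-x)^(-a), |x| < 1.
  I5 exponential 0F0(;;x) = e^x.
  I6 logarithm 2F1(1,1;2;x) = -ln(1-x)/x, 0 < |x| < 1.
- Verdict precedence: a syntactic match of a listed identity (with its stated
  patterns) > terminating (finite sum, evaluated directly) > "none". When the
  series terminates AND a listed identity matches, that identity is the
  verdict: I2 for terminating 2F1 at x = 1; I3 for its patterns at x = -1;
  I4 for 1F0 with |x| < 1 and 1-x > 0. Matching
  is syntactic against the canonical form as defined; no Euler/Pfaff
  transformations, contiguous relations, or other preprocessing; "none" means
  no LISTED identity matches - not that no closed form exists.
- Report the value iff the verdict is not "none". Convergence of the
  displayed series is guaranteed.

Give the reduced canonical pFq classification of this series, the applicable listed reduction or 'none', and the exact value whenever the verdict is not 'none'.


Reduced: x = -1, 2F1, upper = {-9/2, 7}, lower = {25/2}, C = 6/5. Verdict at x = -1: Kummer's theorem (I3) matches (x = -1; c = 25/2 equals 1+a-b for upper {-9/2, 7}: listed pattern). Hence: (200783583/67108864) * pi.

The tell: t_0 = 6/5 here, and (1)_k (prefactor 6/5) is k! itself.
Adjacent-term ratio: r(k) = (-1) * (k-9/2) (k+7) / [(k+25/2) (k+1)] - rational in k, leading ratio (-1); with t_0 = 6/5, classification follows.


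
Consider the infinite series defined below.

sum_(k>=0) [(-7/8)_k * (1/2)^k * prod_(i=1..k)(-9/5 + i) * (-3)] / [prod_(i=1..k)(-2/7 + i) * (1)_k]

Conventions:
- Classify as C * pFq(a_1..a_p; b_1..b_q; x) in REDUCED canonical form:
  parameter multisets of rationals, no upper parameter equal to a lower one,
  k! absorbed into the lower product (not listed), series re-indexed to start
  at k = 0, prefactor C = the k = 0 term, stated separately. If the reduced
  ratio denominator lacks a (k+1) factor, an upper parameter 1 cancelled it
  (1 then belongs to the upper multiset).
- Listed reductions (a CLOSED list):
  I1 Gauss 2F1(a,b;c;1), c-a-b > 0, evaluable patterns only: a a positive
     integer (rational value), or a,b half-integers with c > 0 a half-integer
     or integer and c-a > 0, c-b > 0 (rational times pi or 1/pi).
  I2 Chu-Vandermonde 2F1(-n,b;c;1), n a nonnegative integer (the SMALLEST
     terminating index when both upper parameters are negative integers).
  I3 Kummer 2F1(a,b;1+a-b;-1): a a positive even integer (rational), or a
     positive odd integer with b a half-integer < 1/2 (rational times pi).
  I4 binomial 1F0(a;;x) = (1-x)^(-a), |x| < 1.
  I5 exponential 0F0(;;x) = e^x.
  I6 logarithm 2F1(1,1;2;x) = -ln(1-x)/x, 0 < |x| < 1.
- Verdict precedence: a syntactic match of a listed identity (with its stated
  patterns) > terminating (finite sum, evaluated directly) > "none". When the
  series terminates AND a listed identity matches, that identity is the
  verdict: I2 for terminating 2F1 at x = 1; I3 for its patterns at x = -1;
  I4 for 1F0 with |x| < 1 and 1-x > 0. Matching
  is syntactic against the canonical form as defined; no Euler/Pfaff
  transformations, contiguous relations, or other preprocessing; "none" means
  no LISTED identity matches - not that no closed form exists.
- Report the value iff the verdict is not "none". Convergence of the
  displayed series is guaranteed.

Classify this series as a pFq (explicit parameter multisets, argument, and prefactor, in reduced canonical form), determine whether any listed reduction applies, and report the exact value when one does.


Prefactor -3, argument 1/2: 2F1 with upper {-7/8, -4/5} over lower {5/7}. Verdict: none. A 2F1 with upper {-7/8, -4/5} fits none of I1-I6 at x = 1/2; the sum runs forever.

First insight: x = (1/2) and the lower running product (C = -3, x = 1/2) is a rising factorial.
Consecutive-term ratio: r(k) = (1/2) * (k-7/8) (k-4/5) / [(k+5/7) (k+1)] - rational in k. x = (1/2); t_0 = -3; negate the roots.


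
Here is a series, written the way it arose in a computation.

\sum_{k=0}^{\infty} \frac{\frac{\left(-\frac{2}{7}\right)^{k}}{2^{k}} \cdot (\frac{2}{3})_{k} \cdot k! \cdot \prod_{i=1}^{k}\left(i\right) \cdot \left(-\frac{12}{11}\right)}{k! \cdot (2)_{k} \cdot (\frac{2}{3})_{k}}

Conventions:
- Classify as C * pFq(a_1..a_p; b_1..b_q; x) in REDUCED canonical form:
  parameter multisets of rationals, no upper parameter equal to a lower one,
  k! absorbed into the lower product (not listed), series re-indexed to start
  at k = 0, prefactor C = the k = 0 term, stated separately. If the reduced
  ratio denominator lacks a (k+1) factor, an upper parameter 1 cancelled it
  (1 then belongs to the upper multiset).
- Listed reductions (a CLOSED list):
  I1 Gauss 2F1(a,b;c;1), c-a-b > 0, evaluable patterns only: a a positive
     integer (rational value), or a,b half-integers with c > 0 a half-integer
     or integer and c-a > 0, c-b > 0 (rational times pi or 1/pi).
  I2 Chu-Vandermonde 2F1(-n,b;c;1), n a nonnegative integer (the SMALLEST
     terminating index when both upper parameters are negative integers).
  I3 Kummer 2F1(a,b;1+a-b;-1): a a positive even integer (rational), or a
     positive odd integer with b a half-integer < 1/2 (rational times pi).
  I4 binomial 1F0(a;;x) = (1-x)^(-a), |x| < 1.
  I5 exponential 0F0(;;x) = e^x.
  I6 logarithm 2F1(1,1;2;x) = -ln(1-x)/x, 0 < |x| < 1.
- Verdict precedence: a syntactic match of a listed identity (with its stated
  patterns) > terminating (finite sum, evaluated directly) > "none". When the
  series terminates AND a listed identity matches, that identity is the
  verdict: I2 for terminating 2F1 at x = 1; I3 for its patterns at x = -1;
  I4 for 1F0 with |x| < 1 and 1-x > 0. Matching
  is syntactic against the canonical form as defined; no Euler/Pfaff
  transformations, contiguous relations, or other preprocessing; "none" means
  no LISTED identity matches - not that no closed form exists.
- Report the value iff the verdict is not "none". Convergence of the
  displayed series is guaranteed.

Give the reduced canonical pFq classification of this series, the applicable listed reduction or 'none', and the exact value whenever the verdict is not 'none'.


Key step: with t_0 = -\frac{12}{11}, the parameter 2/3 appears in both the upper and lower lists and cancels.
Adjacent-term ratio: r(k) = -\frac{1}{7} * (k+1) (k+1) / [(k+2) (k+1)] - rational in k, leading ratio -\frac{1}{7}; with t_0 = -\frac{12}{11}, classification follows.

Prefactor -\frac{12}{11}, argument -\frac{1}{7}: 2F1 with upper {1, 1} over lower {2}. Verdict: this is the I6 logarithm reduction (the logarithm: parameters (1,1;2), x = -\frac{1}{7}). Value: \left(-\frac{84}{11}\right) \cdot \ln\left(\frac{8}{7}\right).


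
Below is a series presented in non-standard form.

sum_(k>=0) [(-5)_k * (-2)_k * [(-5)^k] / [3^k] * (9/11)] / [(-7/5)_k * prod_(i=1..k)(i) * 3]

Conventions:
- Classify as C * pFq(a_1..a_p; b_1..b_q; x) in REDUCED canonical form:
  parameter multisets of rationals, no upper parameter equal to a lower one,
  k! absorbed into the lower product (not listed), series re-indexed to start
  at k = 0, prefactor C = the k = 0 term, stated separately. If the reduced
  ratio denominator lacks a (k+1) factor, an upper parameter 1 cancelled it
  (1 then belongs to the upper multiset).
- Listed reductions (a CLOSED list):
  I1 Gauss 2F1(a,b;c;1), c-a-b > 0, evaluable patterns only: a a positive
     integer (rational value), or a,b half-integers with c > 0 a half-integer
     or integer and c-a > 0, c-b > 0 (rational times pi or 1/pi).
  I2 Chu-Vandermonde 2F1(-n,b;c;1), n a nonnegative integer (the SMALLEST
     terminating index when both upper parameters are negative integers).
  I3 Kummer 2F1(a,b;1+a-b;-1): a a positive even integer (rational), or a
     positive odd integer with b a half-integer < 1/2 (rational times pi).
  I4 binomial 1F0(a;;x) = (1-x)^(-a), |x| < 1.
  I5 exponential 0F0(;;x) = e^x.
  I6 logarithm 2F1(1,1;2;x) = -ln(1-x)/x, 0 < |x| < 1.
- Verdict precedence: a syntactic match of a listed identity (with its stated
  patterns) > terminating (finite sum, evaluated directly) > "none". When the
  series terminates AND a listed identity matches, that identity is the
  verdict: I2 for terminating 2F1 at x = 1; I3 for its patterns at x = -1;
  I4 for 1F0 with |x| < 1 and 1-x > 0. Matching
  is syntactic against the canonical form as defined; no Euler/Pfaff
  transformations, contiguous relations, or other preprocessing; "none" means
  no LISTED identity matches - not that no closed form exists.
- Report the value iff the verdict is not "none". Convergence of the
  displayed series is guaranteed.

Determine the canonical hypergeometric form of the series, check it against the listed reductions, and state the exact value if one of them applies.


Reduced: x = -5/3, 2F1, upper = {-5, -2}, lower = {-7/5}, C = 3/11. Verdict: terminating - upper -2 stops the sum at k = 2; the 3 terms are added exactly. Value: 1009/33.

Key step: x = (-5/3) and the constant factors (prefactor 3/11) combine into one prefactor.
Term ratio: r(k) = (-5/3) * (k-5) (k-2) / [(k-7/5) (k+1)] - poly over poly, x = (-5/3) from leading terms; C = 3/11 at k = 0.


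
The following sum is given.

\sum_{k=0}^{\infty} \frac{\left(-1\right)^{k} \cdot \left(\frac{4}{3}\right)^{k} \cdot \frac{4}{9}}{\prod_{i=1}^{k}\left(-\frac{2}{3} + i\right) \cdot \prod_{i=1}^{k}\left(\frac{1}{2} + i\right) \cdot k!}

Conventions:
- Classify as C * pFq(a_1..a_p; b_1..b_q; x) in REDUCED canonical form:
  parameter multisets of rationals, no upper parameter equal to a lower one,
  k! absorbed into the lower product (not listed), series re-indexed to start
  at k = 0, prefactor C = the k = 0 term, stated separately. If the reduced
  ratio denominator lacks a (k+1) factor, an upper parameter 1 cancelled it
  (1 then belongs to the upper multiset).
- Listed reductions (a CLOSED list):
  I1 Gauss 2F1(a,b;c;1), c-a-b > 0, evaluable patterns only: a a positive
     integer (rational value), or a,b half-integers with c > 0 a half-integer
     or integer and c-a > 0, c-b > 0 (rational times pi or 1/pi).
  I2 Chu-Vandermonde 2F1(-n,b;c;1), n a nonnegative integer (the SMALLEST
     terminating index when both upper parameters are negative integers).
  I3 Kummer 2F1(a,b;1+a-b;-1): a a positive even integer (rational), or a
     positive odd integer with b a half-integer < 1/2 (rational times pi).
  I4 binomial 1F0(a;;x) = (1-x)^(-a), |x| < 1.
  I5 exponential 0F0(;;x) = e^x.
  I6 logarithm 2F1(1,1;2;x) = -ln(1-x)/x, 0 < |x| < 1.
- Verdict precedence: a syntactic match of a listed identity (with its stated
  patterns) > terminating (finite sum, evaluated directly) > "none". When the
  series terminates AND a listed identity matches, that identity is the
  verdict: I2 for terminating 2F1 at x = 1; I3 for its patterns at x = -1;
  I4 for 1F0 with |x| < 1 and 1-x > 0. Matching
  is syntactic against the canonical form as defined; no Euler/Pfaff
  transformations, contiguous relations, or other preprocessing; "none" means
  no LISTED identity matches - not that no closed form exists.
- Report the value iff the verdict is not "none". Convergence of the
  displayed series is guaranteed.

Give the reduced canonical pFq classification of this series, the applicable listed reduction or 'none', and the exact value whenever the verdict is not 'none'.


At argument -\frac{4}{3}: a 0F2 with upper {-}, lower {\frac{1}{3}, \frac{3}{2}}, scaled by C = \frac{4}{9}. Verdict: none (x = -\frac{4}{3}): each listed identity misses the multisets {-} ; {\frac{1}{3}, \frac{3}{2}}.

First insight: t_0 being \frac{4}{9}, the lower running product (C = 4/9) is a rising factorial.
Step ratio: r(k) = -\frac{4}{3} * 1 / [(k+\frac{1}{3}) (k+\frac{3}{2}) (k+1)] - rational; roots negated = parameters, x = -\frac{4}{3}, C = \frac{4}{9}.


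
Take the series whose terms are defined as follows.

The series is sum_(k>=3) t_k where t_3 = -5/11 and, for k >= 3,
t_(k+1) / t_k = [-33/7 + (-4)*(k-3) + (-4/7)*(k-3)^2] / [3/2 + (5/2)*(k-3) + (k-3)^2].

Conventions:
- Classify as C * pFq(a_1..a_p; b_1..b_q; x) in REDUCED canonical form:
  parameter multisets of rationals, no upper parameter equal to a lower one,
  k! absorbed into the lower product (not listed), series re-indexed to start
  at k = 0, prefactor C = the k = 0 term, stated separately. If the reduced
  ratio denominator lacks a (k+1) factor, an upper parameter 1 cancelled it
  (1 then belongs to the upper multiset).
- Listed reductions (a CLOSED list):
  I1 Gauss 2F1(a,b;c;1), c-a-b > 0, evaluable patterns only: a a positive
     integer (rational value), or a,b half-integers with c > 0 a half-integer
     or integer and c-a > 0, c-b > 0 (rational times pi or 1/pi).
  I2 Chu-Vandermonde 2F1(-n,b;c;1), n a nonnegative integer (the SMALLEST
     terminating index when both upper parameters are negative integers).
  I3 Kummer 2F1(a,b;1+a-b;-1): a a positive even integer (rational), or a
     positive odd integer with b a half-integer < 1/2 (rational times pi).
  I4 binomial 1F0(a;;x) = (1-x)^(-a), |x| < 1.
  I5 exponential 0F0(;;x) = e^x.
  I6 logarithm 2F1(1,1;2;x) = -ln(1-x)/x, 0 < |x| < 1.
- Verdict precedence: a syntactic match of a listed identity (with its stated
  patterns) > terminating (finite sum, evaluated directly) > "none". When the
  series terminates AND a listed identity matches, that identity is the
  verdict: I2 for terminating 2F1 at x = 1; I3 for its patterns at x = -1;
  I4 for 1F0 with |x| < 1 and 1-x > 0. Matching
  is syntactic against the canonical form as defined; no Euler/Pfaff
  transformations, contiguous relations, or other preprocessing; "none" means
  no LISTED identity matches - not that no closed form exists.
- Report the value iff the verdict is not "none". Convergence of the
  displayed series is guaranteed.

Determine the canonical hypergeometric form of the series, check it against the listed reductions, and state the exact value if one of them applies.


Structural cue: t_0 = -5/11 here, and cancel k + 3/2 from the displayed ratio first; then prefactor -5/11.
Term ratio: r(k) = (-4/7) * (k+11/2) / [(k+1)] ; factor over Q: parameters, x = (-4/7), and C = -5/11.

At argument -4/7: a 1F0 with upper {11/2}, lower {-}, scaled by C = -5/11. Verdict: the binomial series (I4) fires (the 1F0 binomial series: exponent -11/2, x = -4/7). Exact value: (-5/11) * (11/7)^(-11/2).
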